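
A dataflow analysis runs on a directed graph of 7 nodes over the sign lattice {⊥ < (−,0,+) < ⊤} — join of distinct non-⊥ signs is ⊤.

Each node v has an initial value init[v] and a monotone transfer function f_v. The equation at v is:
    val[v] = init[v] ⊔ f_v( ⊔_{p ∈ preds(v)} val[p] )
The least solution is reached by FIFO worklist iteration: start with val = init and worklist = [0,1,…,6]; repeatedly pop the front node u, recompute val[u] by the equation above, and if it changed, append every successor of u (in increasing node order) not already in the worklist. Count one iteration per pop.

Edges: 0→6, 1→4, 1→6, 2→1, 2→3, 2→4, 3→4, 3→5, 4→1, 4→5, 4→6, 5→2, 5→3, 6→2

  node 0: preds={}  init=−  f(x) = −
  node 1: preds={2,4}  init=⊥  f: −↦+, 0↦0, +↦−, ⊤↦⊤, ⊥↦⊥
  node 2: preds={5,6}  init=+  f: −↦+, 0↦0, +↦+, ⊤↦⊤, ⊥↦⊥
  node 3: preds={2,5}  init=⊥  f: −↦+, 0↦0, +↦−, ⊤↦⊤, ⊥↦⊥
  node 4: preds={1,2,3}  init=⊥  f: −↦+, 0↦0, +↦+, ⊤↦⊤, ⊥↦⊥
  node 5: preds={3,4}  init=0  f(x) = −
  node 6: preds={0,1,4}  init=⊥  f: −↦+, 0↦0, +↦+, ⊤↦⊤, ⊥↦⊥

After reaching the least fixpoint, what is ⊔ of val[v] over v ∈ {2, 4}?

⊤

Iteration log — 12 steps:
  step 1. node 0  ⊔preds=⊥  new=−  stable
  step 2. node 1  ⊔preds=+  new=−  old=⊥  +wl: 
  step 3. node 2  ⊔preds=0  new=⊤  old=+  +wl: 1
  step 4. node 3  ⊔preds=⊤  new=⊤  old=⊥  +wl: 
  step 5. node 4  ⊔preds=⊤  new=⊤  old=⊥  +wl: 
  step 6. node 5  ⊔preds=⊤  new=⊤  old=0  +wl: 2,3
  step 7. node 6  ⊔preds=⊤  new=⊤  old=⊥  +wl: 
  step 8. node 1  ⊔preds=⊤  new=⊤  old=−  +wl: 4,6
  step 9. node 2  ⊔preds=⊤  new=⊤  stable
  step 10. node 3  ⊔preds=⊤  new=⊤  stable
  step 11. node 4  ⊔preds=⊤  new=⊤  stable
  step 12. node 6  ⊔preds=⊤  new=⊤  stable

Least fixpoint reached:
  node 0: −
  node 1: ⊤
  node 2: ⊤
  node 3: ⊤
  node 4: ⊤
  node 5: ⊤
  node 6: ⊤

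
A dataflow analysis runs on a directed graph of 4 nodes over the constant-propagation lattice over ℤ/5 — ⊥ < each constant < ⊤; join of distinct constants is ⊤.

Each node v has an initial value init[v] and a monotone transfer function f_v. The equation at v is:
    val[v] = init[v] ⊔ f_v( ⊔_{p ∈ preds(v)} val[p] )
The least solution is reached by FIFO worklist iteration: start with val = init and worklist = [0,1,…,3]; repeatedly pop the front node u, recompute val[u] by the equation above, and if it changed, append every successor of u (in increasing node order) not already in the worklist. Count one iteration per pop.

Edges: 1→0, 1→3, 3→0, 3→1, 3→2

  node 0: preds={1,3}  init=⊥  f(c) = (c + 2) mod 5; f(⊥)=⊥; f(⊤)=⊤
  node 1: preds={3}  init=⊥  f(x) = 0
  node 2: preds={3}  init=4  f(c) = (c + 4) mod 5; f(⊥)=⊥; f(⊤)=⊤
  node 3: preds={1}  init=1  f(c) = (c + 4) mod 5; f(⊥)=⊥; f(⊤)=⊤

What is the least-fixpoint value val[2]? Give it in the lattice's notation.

⊤

Worklist (7 pops):
  #1 pop 0: in=1 → 3 (was ⊥); enqueue []
  #2 pop 1: in=1 → 0 (was ⊥); enqueue [0]
  #3 pop 2: in=1 → ⊤ (was 4); enqueue []
  #4 pop 3: in=0 → ⊤ (was 1); enqueue [1,2]
  #5 pop 0: in=⊤ → ⊤ (was 3); enqueue []
  #6 pop 1: in=⊤ → 0 (no change)
  #7 pop 2: in=⊤ → ⊤ (no change)

Fixpoint:
  val[0] = ⊤
  val[1] = 0
  val[2] = ⊤
  val[3] = ⊤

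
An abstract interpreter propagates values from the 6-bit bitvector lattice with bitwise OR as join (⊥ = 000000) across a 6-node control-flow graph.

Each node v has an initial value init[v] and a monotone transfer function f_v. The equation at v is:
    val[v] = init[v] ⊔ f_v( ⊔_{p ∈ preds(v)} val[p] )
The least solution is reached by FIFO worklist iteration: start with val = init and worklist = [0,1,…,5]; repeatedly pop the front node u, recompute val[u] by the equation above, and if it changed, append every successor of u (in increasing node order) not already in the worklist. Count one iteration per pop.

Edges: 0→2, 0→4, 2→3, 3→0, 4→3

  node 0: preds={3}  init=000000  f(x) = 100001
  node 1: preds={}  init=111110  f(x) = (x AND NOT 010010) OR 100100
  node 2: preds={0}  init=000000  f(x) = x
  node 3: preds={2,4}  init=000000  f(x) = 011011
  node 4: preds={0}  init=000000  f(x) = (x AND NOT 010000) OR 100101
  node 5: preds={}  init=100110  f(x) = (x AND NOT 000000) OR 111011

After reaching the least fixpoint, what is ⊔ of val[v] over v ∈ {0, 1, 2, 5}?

Trace (8 dequeues):
  [1] u=0 | in 000000 | out 100001 | prev 000000 | push {}
  [2] u=1 | in 000000 | out 111110 | ==
  [3] u=2 | in 100001 | out 100001 | prev 000000 | push {}
  [4] u=3 | in 100001 | out 011011 | prev 000000 | push {0}
  [5] u=4 | in 100001 | out 100101 | prev 000000 | push {3}
  [6] u=5 | in 000000 | out 111111 | prev 100110 | push {}
  [7] u=0 | in 011011 | out 100001 | ==
  [8] u=3 | in 100101 | out 011011 | ==

Converged values:
  [0] 100001
  [1] 111110
  [2] 100001
  [3] 011011
  [4] 100101
  [5] 111111

111111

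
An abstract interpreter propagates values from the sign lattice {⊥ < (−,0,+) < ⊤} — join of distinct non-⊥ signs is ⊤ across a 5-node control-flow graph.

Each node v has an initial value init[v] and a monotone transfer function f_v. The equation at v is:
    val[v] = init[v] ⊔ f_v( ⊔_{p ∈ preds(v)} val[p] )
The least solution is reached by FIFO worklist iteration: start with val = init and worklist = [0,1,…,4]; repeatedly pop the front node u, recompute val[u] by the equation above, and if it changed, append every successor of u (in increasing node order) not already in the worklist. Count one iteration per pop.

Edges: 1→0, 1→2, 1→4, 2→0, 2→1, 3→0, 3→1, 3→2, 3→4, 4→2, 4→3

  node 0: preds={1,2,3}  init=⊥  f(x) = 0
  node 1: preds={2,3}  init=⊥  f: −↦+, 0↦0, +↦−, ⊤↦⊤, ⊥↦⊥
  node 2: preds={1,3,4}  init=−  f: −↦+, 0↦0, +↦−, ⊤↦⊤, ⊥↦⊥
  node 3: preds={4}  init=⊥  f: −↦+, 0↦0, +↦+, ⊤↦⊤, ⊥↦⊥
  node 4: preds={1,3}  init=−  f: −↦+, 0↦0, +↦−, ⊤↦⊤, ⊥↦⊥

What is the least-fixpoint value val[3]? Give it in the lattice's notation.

⊤

Worklist (16 pops):
  #1 pop 0: in=− → 0 (was ⊥); enqueue []
  #2 pop 1: in=− → + (was ⊥); enqueue [0]
  #3 pop 2: in=⊤ → ⊤ (was −); enqueue [1]
  #4 pop 3: in=− → + (was ⊥); enqueue [2]
  #5 pop 4: in=+ → − (no change)
  #6 pop 0: in=⊤ → 0 (no change)
  #7 pop 1: in=⊤ → ⊤ (was +); enqueue [0,4]
  #8 pop 2: in=⊤ → ⊤ (no change)
  #9 pop 0: in=⊤ → 0 (no change)
  #10 pop 4: in=⊤ → ⊤ (was −); enqueue [2,3]
  #11 pop 2: in=⊤ → ⊤ (no change)
  #12 pop 3: in=⊤ → ⊤ (was +); enqueue [0,1,2,4]
  #13 pop 0: in=⊤ → 0 (no change)
  #14 pop 1: in=⊤ → ⊤ (no change)
  #15 pop 2: in=⊤ → ⊤ (no change)
  #16 pop 4: in=⊤ → ⊤ (no change)

Fixpoint:
  val[0] = 0
  val[1] = ⊤
  val[2] = ⊤
  val[3] = ⊤
  val[4] = ⊤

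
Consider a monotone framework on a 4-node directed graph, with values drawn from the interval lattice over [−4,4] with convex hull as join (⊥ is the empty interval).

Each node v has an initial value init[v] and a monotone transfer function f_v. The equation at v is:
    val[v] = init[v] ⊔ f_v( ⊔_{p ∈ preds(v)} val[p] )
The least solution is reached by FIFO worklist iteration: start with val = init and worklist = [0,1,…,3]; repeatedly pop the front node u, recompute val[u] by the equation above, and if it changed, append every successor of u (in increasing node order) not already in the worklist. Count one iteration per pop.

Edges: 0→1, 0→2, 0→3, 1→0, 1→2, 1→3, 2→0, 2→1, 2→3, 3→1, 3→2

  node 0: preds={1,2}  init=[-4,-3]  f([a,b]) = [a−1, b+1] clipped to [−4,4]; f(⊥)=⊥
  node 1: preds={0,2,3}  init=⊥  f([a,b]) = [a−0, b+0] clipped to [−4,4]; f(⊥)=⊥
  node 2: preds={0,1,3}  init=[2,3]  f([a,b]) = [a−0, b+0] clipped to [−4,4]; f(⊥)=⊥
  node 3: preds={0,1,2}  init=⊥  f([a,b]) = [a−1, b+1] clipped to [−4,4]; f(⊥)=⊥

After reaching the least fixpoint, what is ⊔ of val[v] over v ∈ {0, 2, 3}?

Trace (7 dequeues):
  [1] u=0 | in [2,3] | out [-4,4] | prev [-4,-3] | push {}
  [2] u=1 | in [-4,4] | out [-4,4] | prev ⊥ | push {0}
  [3] u=2 | in [-4,4] | out [-4,4] | prev [2,3] | push {1}
  [4] u=3 | in [-4,4] | out [-4,4] | prev ⊥ | push {2}
  [5] u=0 | in [-4,4] | out [-4,4] | ==
  [6] u=1 | in [-4,4] | out [-4,4] | ==
  [7] u=2 | in [-4,4] | out [-4,4] | ==

Converged values:
  [0] [-4,4]
  [1] [-4,4]
  [2] [-4,4]
  [3] [-4,4]

[-4,4]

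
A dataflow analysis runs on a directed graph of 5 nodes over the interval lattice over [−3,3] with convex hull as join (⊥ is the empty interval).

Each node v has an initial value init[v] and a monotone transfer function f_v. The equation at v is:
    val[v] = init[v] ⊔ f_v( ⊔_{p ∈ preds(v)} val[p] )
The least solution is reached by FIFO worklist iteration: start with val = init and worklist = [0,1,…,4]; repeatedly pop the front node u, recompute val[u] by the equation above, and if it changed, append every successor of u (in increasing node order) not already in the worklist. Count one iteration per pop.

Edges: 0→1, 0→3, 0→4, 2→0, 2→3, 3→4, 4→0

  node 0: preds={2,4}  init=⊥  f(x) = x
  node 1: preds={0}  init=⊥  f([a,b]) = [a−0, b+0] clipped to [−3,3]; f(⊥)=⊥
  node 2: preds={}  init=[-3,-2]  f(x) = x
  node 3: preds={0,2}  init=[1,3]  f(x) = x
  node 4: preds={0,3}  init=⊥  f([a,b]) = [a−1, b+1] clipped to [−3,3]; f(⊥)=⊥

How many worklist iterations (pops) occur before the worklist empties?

Worklist (9 pops):
  #1 pop 0: in=[-3,-2] → [-3,-2] (was ⊥); enqueue []
  #2 pop 1: in=[-3,-2] → [-3,-2] (was ⊥); enqueue []
  #3 pop 2: in=⊥ → [-3,-2] (no change)
  #4 pop 3: in=[-3,-2] → [-3,3] (was [1,3]); enqueue []
  #5 pop 4: in=[-3,3] → [-3,3] (was ⊥); enqueue [0]
  #6 pop 0: in=[-3,3] → [-3,3] (was [-3,-2]); enqueue [1,3,4]
  #7 pop 1: in=[-3,3] → [-3,3] (was [-3,-2]); enqueue []
  #8 pop 3: in=[-3,3] → [-3,3] (no change)
  #9 pop 4: in=[-3,3] → [-3,3] (no change)

Fixpoint:
  val[0] = [-3,3]
  val[1] = [-3,3]
  val[2] = [-3,-2]
  val[3] = [-3,3]
  val[4] = [-3,3]

9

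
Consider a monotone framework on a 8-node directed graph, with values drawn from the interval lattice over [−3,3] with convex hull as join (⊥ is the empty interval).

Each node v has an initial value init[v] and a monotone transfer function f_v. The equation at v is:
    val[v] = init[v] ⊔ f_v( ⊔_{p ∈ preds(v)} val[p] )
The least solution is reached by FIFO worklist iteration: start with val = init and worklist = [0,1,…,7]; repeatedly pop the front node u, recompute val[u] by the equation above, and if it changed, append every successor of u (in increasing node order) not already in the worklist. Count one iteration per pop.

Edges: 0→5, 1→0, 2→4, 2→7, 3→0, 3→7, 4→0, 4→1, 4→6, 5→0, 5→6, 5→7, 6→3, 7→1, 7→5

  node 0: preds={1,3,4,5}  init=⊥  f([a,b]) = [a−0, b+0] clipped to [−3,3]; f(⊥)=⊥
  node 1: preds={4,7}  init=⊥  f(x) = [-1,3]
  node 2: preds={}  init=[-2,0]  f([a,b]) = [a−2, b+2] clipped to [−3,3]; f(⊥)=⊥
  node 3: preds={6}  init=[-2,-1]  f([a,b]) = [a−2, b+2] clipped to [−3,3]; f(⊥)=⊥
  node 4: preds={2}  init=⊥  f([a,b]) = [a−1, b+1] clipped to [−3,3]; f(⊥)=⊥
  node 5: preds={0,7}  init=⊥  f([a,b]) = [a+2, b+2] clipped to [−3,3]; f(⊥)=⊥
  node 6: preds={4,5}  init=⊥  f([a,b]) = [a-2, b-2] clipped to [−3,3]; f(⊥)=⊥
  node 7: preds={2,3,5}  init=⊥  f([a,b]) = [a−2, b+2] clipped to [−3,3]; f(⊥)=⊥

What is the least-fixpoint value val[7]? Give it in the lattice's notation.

Iteration log — 18 steps:
  step 1. node 0  ⊔preds=[-2,-1]  new=[-2,-1]  old=⊥  +wl: 
  step 2. node 1  ⊔preds=⊥  new=[-1,3]  old=⊥  +wl: 0
  step 3. node 2  ⊔preds=⊥  new=[-2,0]  stable
  step 4. node 3  ⊔preds=⊥  new=[-2,-1]  stable
  step 5. node 4  ⊔preds=[-2,0]  new=[-3,1]  old=⊥  +wl: 1
  step 6. node 5  ⊔preds=[-2,-1]  new=[0,1]  old=⊥  +wl: 
  step 7. node 6  ⊔preds=[-3,1]  new=[-3,-1]  old=⊥  +wl: 3
  step 8. node 7  ⊔preds=[-2,1]  new=[-3,3]  old=⊥  +wl: 5
  step 9. node 0  ⊔preds=[-3,3]  new=[-3,3]  old=[-2,-1]  +wl: 
  step 10. node 1  ⊔preds=[-3,3]  new=[-1,3]  stable
  step 11. node 3  ⊔preds=[-3,-1]  new=[-3,1]  old=[-2,-1]  +wl: 0,7
  step 12. node 5  ⊔preds=[-3,3]  new=[-1,3]  old=[0,1]  +wl: 6
  step 13. node 0  ⊔preds=[-3,3]  new=[-3,3]  stable
  step 14. node 7  ⊔preds=[-3,3]  new=[-3,3]  stable
  step 15. node 6  ⊔preds=[-3,3]  new=[-3,1]  old=[-3,-1]  +wl: 3
  step 16. node 3  ⊔preds=[-3,1]  new=[-3,3]  old=[-3,1]  +wl: 0,7
  step 17. node 0  ⊔preds=[-3,3]  new=[-3,3]  stable
  step 18. node 7  ⊔preds=[-3,3]  new=[-3,3]  stable

Least fixpoint reached:
  node 0: [-3,3]
  node 1: [-1,3]
  node 2: [-2,0]
  node 3: [-3,3]
  node 4: [-3,1]
  node 5: [-1,3]
  node 6: [-3,1]
  node 7: [-3,3]

[-3,3]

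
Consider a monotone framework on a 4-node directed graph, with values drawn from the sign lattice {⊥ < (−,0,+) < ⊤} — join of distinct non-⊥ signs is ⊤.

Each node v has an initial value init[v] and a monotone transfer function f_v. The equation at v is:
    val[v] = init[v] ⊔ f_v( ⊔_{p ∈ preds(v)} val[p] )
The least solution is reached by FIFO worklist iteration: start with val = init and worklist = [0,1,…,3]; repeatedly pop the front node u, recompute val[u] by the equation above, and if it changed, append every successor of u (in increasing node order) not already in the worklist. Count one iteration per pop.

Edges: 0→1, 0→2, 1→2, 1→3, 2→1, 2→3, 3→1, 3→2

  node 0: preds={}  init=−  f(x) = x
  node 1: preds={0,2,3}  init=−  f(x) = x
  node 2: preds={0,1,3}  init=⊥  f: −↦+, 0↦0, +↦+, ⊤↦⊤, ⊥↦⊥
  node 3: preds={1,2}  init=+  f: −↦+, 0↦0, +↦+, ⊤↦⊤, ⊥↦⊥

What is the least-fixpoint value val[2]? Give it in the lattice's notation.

⊤

Worklist (6 pops):
  #1 pop 0: in=⊥ → − (no change)
  #2 pop 1: in=⊤ → ⊤ (was −); enqueue []
  #3 pop 2: in=⊤ → ⊤ (was ⊥); enqueue [1]
  #4 pop 3: in=⊤ → ⊤ (was +); enqueue [2]
  #5 pop 1: in=⊤ → ⊤ (no change)
  #6 pop 2: in=⊤ → ⊤ (no change)

Fixpoint:
  val[0] = −
  val[1] = ⊤
  val[2] = ⊤
  val[3] = ⊤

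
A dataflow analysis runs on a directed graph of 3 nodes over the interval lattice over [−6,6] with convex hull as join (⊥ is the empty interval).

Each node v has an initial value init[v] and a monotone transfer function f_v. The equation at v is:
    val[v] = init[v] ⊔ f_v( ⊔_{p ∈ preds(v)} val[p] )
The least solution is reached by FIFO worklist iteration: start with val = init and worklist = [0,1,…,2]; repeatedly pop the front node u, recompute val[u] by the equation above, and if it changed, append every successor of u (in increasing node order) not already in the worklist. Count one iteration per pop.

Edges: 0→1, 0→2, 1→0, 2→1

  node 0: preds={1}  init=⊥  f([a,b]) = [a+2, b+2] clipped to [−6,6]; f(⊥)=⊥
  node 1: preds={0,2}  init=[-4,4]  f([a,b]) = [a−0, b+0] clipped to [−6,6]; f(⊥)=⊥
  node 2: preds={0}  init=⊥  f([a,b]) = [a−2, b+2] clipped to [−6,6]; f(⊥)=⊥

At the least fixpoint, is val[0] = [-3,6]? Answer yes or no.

Worklist (5 pops):
  #1 pop 0: in=[-4,4] → [-2,6] (was ⊥); enqueue []
  #2 pop 1: in=[-2,6] → [-4,6] (was [-4,4]); enqueue [0]
  #3 pop 2: in=[-2,6] → [-4,6] (was ⊥); enqueue [1]
  #4 pop 0: in=[-4,6] → [-2,6] (no change)
  #5 pop 1: in=[-4,6] → [-4,6] (no change)

Fixpoint:
  val[0] = [-2,6]
  val[1] = [-4,6]
  val[2] = [-4,6]

no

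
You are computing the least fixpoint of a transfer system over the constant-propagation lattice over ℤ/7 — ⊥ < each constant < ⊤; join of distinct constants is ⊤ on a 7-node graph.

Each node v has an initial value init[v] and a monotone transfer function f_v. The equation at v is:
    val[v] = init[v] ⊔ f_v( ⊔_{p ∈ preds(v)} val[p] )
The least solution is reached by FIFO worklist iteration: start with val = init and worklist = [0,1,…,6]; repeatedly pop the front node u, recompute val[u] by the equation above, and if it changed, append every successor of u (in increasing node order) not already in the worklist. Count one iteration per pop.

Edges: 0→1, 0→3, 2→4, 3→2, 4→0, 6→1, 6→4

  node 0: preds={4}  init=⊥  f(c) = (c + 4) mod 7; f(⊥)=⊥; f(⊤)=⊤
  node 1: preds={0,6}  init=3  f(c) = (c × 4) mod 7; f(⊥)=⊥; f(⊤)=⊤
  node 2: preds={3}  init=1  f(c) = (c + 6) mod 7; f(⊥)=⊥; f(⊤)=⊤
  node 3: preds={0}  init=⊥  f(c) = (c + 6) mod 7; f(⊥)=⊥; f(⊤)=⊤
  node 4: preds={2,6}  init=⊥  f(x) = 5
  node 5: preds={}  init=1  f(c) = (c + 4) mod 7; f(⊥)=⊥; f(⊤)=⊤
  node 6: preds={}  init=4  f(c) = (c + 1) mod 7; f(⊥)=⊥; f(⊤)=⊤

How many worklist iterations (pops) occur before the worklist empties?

12

Worklist (12 pops):
  #1 pop 0: in=⊥ → ⊥ (no change)
  #2 pop 1: in=4 → ⊤ (was 3); enqueue []
  #3 pop 2: in=⊥ → 1 (no change)
  #4 pop 3: in=⊥ → ⊥ (no change)
  #5 pop 4: in=⊤ → 5 (was ⊥); enqueue [0]
  #6 pop 5: in=⊥ → 1 (no change)
  #7 pop 6: in=⊥ → 4 (no change)
  #8 pop 0: in=5 → 2 (was ⊥); enqueue [1,3]
  #9 pop 1: in=⊤ → ⊤ (no change)
  #10 pop 3: in=2 → 1 (was ⊥); enqueue [2]
  #11 pop 2: in=1 → ⊤ (was 1); enqueue [4]
  #12 pop 4: in=⊤ → 5 (no change)

Fixpoint:
  val[0] = 2
  val[1] = ⊤
  val[2] = ⊤
  val[3] = 1
  val[4] = 5
  val[5] = 1
  val[6] = 4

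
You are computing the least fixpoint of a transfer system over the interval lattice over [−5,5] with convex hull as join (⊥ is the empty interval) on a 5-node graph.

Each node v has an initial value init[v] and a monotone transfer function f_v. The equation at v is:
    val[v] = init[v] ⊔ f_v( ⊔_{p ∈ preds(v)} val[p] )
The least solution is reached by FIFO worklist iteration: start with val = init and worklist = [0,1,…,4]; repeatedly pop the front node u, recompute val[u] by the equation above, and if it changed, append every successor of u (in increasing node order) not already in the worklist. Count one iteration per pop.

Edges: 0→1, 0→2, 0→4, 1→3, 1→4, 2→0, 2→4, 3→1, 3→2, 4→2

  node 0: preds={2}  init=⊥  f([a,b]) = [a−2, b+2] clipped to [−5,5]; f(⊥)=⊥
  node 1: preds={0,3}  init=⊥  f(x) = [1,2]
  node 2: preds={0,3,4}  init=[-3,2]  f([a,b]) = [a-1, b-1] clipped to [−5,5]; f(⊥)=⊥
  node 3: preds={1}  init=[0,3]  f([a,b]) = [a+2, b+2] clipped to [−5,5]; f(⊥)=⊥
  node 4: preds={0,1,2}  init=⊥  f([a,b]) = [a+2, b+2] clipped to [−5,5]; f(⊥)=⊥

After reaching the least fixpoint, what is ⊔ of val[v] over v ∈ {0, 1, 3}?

[-5,5]

Trace (10 dequeues):
  [1] u=0 | in [-3,2] | out [-5,4] | prev ⊥ | push {}
  [2] u=1 | in [-5,4] | out [1,2] | prev ⊥ | push {}
  [3] u=2 | in [-5,4] | out [-5,3] | prev [-3,2] | push {0}
  [4] u=3 | in [1,2] | out [0,4] | prev [0,3] | push {1,2}
  [5] u=4 | in [-5,4] | out [-3,5] | prev ⊥ | push {}
  [6] u=0 | in [-5,3] | out [-5,5] | prev [-5,4] | push {4}
  [7] u=1 | in [-5,5] | out [1,2] | ==
  [8] u=2 | in [-5,5] | out [-5,4] | prev [-5,3] | push {0}
  [9] u=4 | in [-5,5] | out [-3,5] | ==
  [10] u=0 | in [-5,4] | out [-5,5] | ==

Converged values:
  [0] [-5,5]
  [1] [1,2]
  [2] [-5,4]
  [3] [0,4]
  [4] [-3,5]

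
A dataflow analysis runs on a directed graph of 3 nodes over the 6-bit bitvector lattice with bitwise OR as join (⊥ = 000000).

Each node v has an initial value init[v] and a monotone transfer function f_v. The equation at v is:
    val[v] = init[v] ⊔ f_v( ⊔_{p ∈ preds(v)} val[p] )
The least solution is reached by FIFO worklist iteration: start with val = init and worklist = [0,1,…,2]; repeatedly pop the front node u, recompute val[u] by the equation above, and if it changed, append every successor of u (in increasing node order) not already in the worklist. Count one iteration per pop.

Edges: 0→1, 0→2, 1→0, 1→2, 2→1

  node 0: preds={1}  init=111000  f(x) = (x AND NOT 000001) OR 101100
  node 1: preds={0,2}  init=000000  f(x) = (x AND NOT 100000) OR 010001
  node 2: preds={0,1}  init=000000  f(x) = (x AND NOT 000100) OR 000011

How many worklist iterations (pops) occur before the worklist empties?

Iteration log — 8 steps:
  step 1. node 0  ⊔preds=000000  new=111100  old=111000  +wl: 
  step 2. node 1  ⊔preds=111100  new=011101  old=000000  +wl: 0
  step 3. node 2  ⊔preds=111101  new=111011  old=000000  +wl: 1
  step 4. node 0  ⊔preds=011101  new=111100  stable
  step 5. node 1  ⊔preds=111111  new=011111  old=011101  +wl: 0,2
  step 6. node 0  ⊔preds=011111  new=111110  old=111100  +wl: 1
  step 7. node 2  ⊔preds=111111  new=111011  stable
  step 8. node 1  ⊔preds=111111  new=011111  stable

Least fixpoint reached:
  node 0: 111110
  node 1: 011111
  node 2: 111011

8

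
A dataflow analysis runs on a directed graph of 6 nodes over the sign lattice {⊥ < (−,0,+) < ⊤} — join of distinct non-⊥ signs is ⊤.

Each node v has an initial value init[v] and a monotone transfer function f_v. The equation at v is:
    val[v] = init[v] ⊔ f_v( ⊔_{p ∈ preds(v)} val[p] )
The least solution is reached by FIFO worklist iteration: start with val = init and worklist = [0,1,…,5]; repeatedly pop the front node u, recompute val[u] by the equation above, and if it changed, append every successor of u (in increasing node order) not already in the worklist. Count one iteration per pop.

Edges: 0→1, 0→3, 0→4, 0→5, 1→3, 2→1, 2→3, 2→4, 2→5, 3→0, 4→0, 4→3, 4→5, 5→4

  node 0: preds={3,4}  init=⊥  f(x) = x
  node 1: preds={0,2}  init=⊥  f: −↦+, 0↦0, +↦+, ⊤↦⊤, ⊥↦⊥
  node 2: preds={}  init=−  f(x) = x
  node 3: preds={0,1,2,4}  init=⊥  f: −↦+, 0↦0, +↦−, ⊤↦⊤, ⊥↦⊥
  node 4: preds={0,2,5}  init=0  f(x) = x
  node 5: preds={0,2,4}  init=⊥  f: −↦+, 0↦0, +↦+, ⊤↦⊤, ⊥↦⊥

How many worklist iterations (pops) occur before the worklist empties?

11

Trace (11 dequeues):
  [1] u=0 | in 0 | out 0 | prev ⊥ | push {}
  [2] u=1 | in ⊤ | out ⊤ | prev ⊥ | push {}
  [3] u=2 | in ⊥ | out − | ==
  [4] u=3 | in ⊤ | out ⊤ | prev ⊥ | push {0}
  [5] u=4 | in ⊤ | out ⊤ | prev 0 | push {3}
  [6] u=5 | in ⊤ | out ⊤ | prev ⊥ | push {4}
  [7] u=0 | in ⊤ | out ⊤ | prev 0 | push {1,5}
  [8] u=3 | in ⊤ | out ⊤ | ==
  [9] u=4 | in ⊤ | out ⊤ | ==
  [10] u=1 | in ⊤ | out ⊤ | ==
  [11] u=5 | in ⊤ | out ⊤ | ==

Converged values:
  [0] ⊤
  [1] ⊤
  [2] −
  [3] ⊤
  [4] ⊤
  [5] ⊤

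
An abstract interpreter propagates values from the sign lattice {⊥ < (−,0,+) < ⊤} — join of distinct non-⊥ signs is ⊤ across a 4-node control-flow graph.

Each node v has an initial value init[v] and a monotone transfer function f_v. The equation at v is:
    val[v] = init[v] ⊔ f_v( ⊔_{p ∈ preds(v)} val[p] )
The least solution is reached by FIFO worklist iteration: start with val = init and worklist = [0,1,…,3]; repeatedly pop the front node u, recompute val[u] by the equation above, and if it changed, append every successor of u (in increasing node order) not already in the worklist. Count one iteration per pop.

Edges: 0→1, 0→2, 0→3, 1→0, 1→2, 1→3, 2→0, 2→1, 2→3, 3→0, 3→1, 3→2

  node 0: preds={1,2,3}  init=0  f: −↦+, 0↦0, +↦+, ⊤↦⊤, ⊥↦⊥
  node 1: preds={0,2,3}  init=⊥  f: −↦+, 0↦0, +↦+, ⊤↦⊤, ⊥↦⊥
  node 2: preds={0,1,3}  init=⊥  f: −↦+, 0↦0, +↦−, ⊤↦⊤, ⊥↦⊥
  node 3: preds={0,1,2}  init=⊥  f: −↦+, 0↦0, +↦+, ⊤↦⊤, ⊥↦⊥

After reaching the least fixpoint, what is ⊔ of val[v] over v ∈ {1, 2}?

Trace (7 dequeues):
  [1] u=0 | in ⊥ | out 0 | ==
  [2] u=1 | in 0 | out 0 | prev ⊥ | push {0}
  [3] u=2 | in 0 | out 0 | prev ⊥ | push {1}
  [4] u=3 | in 0 | out 0 | prev ⊥ | push {2}
  [5] u=0 | in 0 | out 0 | ==
  [6] u=1 | in 0 | out 0 | ==
  [7] u=2 | in 0 | out 0 | ==

Converged values:
  [0] 0
  [1] 0
  [2] 0
  [3] 0

0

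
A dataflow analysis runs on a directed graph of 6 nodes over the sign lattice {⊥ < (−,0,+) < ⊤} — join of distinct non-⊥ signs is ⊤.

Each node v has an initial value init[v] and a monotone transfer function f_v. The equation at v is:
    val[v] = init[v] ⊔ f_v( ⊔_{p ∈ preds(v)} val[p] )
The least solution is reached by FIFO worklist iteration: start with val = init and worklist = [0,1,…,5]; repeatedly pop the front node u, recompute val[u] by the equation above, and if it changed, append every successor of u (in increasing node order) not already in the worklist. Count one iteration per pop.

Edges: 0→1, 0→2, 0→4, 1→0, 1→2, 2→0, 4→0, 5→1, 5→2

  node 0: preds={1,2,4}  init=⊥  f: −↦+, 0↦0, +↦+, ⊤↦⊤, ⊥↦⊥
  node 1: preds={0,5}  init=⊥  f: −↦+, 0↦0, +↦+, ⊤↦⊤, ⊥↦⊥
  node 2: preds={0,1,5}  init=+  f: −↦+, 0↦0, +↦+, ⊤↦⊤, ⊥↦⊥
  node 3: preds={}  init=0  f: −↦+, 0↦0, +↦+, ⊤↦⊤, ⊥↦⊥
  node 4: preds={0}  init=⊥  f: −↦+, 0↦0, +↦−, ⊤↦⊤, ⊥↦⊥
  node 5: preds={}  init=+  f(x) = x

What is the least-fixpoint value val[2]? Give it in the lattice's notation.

Iteration log — 11 steps:
  step 1. node 0  ⊔preds=+  new=+  old=⊥  +wl: 
  step 2. node 1  ⊔preds=+  new=+  old=⊥  +wl: 0
  step 3. node 2  ⊔preds=+  new=+  stable
  step 4. node 3  ⊔preds=⊥  new=0  stable
  step 5. node 4  ⊔preds=+  new=−  old=⊥  +wl: 
  step 6. node 5  ⊔preds=⊥  new=+  stable
  step 7. node 0  ⊔preds=⊤  new=⊤  old=+  +wl: 1,2,4
  step 8. node 1  ⊔preds=⊤  new=⊤  old=+  +wl: 0
  step 9. node 2  ⊔preds=⊤  new=⊤  old=+  +wl: 
  step 10. node 4  ⊔preds=⊤  new=⊤  old=−  +wl: 
  step 11. node 0  ⊔preds=⊤  new=⊤  stable

Least fixpoint reached:
  node 0: ⊤
  node 1: ⊤
  node 2: ⊤
  node 3: 0
  node 4: ⊤
  node 5: +

⊤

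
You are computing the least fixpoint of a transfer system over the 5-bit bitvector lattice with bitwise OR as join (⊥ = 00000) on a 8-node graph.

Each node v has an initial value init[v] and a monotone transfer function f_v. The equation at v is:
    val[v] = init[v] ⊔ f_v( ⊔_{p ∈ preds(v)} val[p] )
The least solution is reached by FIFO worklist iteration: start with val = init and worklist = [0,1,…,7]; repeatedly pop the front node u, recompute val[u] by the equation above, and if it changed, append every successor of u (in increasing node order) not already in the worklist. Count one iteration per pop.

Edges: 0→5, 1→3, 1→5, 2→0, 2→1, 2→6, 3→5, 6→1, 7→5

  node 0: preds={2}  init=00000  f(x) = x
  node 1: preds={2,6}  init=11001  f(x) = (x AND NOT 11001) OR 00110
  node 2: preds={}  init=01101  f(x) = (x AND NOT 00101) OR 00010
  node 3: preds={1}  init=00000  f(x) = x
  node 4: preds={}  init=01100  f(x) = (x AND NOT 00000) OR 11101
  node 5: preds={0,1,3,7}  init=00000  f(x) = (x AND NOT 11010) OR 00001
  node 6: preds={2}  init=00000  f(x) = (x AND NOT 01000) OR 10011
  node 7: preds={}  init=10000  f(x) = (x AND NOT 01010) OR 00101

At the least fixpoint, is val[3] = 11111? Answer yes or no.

yes

Iteration log — 11 steps:
  step 1. node 0  ⊔preds=01101  new=01101  old=00000  +wl: 
  step 2. node 1  ⊔preds=01101  new=11111  old=11001  +wl: 
  step 3. node 2  ⊔preds=00000  new=01111  old=01101  +wl: 0,1
  step 4. node 3  ⊔preds=11111  new=11111  old=00000  +wl: 
  step 5. node 4  ⊔preds=00000  new=11101  old=01100  +wl: 
  step 6. node 5  ⊔preds=11111  new=00101  old=00000  +wl: 
  step 7. node 6  ⊔preds=01111  new=10111  old=00000  +wl: 
  step 8. node 7  ⊔preds=00000  new=10101  old=10000  +wl: 5
  step 9. node 0  ⊔preds=01111  new=01111  old=01101  +wl: 
  step 10. node 1  ⊔preds=11111  new=11111  stable
  step 11. node 5  ⊔preds=11111  new=00101  stable

Least fixpoint reached:
  node 0: 01111
  node 1: 11111
  node 2: 01111
  node 3: 11111
  node 4: 11101
  node 5: 00101
  node 6: 10111
  node 7: 10101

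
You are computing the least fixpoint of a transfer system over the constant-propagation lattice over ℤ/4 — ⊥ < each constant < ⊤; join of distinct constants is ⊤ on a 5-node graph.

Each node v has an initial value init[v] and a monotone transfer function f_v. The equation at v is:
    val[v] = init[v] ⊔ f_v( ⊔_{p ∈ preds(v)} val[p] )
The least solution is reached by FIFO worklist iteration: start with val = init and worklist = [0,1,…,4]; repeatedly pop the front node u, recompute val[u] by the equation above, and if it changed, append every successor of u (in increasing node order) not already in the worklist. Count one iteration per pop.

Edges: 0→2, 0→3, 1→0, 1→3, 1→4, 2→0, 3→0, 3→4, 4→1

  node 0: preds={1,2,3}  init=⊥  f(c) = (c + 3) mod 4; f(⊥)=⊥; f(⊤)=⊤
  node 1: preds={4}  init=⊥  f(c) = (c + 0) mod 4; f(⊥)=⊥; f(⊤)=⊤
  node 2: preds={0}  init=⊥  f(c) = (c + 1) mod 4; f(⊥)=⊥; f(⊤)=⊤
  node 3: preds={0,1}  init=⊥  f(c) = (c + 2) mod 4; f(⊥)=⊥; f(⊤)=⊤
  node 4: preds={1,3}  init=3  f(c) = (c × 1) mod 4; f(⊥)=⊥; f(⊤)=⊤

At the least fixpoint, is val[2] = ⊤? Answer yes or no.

Iteration log — 11 steps:
  step 1. node 0  ⊔preds=⊥  new=⊥  stable
  step 2. node 1  ⊔preds=3  new=3  old=⊥  +wl: 0
  step 3. node 2  ⊔preds=⊥  new=⊥  stable
  step 4. node 3  ⊔preds=3  new=1  old=⊥  +wl: 
  step 5. node 4  ⊔preds=⊤  new=⊤  old=3  +wl: 1
  step 6. node 0  ⊔preds=⊤  new=⊤  old=⊥  +wl: 2,3
  step 7. node 1  ⊔preds=⊤  new=⊤  old=3  +wl: 0,4
  step 8. node 2  ⊔preds=⊤  new=⊤  old=⊥  +wl: 
  step 9. node 3  ⊔preds=⊤  new=⊤  old=1  +wl: 
  step 10. node 0  ⊔preds=⊤  new=⊤  stable
  step 11. node 4  ⊔preds=⊤  new=⊤  stable

Least fixpoint reached:
  node 0: ⊤
  node 1: ⊤
  node 2: ⊤
  node 3: ⊤
  node 4: ⊤

yes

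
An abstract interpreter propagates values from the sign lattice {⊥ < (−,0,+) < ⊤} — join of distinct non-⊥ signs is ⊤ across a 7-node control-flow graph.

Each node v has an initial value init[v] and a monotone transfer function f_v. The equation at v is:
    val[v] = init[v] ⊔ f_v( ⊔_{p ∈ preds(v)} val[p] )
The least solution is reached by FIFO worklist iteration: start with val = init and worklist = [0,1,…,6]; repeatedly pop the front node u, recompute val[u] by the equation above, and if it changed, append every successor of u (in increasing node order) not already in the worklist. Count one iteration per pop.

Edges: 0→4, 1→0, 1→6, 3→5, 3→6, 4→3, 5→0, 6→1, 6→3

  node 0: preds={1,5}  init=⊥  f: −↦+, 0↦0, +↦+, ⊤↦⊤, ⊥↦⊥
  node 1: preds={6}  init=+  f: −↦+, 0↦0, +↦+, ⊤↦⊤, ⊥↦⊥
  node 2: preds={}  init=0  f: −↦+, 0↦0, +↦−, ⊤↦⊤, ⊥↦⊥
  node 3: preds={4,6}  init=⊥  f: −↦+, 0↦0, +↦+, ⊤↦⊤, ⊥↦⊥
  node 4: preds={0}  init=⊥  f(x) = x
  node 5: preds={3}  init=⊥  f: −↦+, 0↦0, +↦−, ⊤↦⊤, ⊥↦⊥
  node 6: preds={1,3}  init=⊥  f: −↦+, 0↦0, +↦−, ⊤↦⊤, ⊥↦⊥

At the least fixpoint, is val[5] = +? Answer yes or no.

Worklist (18 pops):
  #1 pop 0: in=+ → + (was ⊥); enqueue []
  #2 pop 1: in=⊥ → + (no change)
  #3 pop 2: in=⊥ → 0 (no change)
  #4 pop 3: in=⊥ → ⊥ (no change)
  #5 pop 4: in=+ → + (was ⊥); enqueue [3]
  #6 pop 5: in=⊥ → ⊥ (no change)
  #7 pop 6: in=+ → − (was ⊥); enqueue [1]
  #8 pop 3: in=⊤ → ⊤ (was ⊥); enqueue [5,6]
  #9 pop 1: in=− → + (no change)
  #10 pop 5: in=⊤ → ⊤ (was ⊥); enqueue [0]
  #11 pop 6: in=⊤ → ⊤ (was −); enqueue [1,3]
  #12 pop 0: in=⊤ → ⊤ (was +); enqueue [4]
  #13 pop 1: in=⊤ → ⊤ (was +); enqueue [0,6]
  #14 pop 3: in=⊤ → ⊤ (no change)
  #15 pop 4: in=⊤ → ⊤ (was +); enqueue [3]
  #16 pop 0: in=⊤ → ⊤ (no change)
  #17 pop 6: in=⊤ → ⊤ (no change)
  #18 pop 3: in=⊤ → ⊤ (no change)

Fixpoint:
  val[0] = ⊤
  val[1] = ⊤
  val[2] = 0
  val[3] = ⊤
  val[4] = ⊤
  val[5] = ⊤
  val[6] = ⊤

no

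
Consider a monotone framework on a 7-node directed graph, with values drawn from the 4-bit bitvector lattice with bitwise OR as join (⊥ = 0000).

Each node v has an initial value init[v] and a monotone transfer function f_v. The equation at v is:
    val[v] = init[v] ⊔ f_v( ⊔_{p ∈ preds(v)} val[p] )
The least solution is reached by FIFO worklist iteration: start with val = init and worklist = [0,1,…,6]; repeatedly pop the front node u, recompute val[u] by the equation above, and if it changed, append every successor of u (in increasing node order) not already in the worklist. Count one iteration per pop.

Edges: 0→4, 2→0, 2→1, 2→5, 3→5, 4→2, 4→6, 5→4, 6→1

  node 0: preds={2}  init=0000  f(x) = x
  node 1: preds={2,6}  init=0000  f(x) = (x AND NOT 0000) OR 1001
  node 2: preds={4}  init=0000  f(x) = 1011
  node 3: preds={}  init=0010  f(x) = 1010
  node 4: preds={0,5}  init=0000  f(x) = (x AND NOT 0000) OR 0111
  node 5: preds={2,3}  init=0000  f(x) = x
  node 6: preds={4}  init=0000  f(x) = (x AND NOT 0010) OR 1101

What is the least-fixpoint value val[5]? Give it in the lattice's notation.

1011

Trace (13 dequeues):
  [1] u=0 | in 0000 | out 0000 | ==
  [2] u=1 | in 0000 | out 1001 | prev 0000 | push {}
  [3] u=2 | in 0000 | out 1011 | prev 0000 | push {0,1}
  [4] u=3 | in 0000 | out 1010 | prev 0010 | push {}
  [5] u=4 | in 0000 | out 0111 | prev 0000 | push {2}
  [6] u=5 | in 1011 | out 1011 | prev 0000 | push {4}
  [7] u=6 | in 0111 | out 1101 | prev 0000 | push {}
  [8] u=0 | in 1011 | out 1011 | prev 0000 | push {}
  [9] u=1 | in 1111 | out 1111 | prev 1001 | push {}
  [10] u=2 | in 0111 | out 1011 | ==
  [11] u=4 | in 1011 | out 1111 | prev 0111 | push {2,6}
  [12] u=2 | in 1111 | out 1011 | ==
  [13] u=6 | in 1111 | out 1101 | ==

Converged values:
  [0] 1011
  [1] 1111
  [2] 1011
  [3] 1010
  [4] 1111
  [5] 1011
  [6] 1101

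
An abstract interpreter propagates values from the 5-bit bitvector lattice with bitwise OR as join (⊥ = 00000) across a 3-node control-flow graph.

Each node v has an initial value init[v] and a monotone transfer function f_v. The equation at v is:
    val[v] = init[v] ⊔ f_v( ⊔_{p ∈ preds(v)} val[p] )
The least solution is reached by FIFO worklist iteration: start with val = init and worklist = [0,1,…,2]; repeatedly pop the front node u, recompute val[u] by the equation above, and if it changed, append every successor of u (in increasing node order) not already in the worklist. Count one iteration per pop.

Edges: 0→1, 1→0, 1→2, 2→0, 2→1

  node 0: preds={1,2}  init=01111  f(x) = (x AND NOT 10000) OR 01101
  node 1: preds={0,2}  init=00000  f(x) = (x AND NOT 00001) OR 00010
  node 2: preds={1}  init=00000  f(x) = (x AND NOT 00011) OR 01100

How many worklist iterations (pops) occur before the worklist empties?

5

Trace (5 dequeues):
  [1] u=0 | in 00000 | out 01111 | ==
  [2] u=1 | in 01111 | out 01110 | prev 00000 | push {0}
  [3] u=2 | in 01110 | out 01100 | prev 00000 | push {1}
  [4] u=0 | in 01110 | out 01111 | ==
  [5] u=1 | in 01111 | out 01110 | ==

Converged values:
  [0] 01111
  [1] 01110
  [2] 01100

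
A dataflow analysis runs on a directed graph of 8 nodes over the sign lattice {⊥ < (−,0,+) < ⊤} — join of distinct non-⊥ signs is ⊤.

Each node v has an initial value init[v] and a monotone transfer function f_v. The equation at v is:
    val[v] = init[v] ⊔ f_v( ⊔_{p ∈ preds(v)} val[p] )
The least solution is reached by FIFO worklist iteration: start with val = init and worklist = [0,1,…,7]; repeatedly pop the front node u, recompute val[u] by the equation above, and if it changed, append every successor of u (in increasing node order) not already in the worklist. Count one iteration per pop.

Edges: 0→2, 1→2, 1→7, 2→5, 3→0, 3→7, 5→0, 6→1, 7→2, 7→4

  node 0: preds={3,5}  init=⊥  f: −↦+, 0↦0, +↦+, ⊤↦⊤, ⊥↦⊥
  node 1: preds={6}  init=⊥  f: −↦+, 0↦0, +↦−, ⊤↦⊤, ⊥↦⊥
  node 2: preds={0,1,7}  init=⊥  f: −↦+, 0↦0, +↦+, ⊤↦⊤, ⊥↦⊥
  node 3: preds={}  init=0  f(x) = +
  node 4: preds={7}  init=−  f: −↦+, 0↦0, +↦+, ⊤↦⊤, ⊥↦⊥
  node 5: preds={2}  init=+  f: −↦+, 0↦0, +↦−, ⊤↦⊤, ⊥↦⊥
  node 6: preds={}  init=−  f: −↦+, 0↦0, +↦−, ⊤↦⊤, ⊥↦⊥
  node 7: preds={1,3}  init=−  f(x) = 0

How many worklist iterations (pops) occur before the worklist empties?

11

Trace (11 dequeues):
  [1] u=0 | in ⊤ | out ⊤ | prev ⊥ | push {}
  [2] u=1 | in − | out + | prev ⊥ | push {}
  [3] u=2 | in ⊤ | out ⊤ | prev ⊥ | push {}
  [4] u=3 | in ⊥ | out ⊤ | prev 0 | push {0}
  [5] u=4 | in − | out ⊤ | prev − | push {}
  [6] u=5 | in ⊤ | out ⊤ | prev + | push {}
  [7] u=6 | in ⊥ | out − | ==
  [8] u=7 | in ⊤ | out ⊤ | prev − | push {2,4}
  [9] u=0 | in ⊤ | out ⊤ | ==
  [10] u=2 | in ⊤ | out ⊤ | ==
  [11] u=4 | in ⊤ | out ⊤ | ==

Converged values:
  [0] ⊤
  [1] +
  [2] ⊤
  [3] ⊤
  [4] ⊤
  [5] ⊤
  [6] −
  [7] ⊤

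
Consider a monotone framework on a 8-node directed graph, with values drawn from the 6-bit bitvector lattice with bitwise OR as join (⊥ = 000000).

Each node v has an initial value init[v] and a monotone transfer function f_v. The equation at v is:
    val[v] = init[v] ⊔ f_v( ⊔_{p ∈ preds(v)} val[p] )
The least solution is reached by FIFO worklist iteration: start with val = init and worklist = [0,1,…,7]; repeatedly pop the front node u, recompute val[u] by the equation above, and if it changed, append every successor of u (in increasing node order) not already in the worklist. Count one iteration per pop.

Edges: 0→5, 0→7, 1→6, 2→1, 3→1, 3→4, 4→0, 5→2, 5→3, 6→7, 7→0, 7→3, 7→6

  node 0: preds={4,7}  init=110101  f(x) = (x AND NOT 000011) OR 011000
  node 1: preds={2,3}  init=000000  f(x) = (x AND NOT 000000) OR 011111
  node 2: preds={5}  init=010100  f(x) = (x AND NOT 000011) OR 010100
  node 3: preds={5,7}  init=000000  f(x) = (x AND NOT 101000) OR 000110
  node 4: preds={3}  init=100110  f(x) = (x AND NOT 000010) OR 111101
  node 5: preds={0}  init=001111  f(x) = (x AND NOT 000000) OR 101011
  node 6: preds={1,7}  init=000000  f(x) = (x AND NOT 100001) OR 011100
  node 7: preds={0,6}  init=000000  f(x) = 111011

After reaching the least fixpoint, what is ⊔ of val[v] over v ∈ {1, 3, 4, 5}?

Iteration log — 16 steps:
  step 1. node 0  ⊔preds=100110  new=111101  old=110101  +wl: 
  step 2. node 1  ⊔preds=010100  new=011111  old=000000  +wl: 
  step 3. node 2  ⊔preds=001111  new=011100  old=010100  +wl: 1
  step 4. node 3  ⊔preds=001111  new=000111  old=000000  +wl: 
  step 5. node 4  ⊔preds=000111  new=111111  old=100110  +wl: 0
  step 6. node 5  ⊔preds=111101  new=111111  old=001111  +wl: 2,3
  step 7. node 6  ⊔preds=011111  new=011110  old=000000  +wl: 
  step 8. node 7  ⊔preds=111111  new=111011  old=000000  +wl: 6
  step 9. node 1  ⊔preds=011111  new=011111  stable
  step 10. node 0  ⊔preds=111111  new=111101  stable
  step 11. node 2  ⊔preds=111111  new=111100  old=011100  +wl: 1
  step 12. node 3  ⊔preds=111111  new=010111  old=000111  +wl: 4
  step 13. node 6  ⊔preds=111111  new=011110  stable
  step 14. node 1  ⊔preds=111111  new=111111  old=011111  +wl: 6
  step 15. node 4  ⊔preds=010111  new=111111  stable
  step 16. node 6  ⊔preds=111111  new=011110  stable

Least fixpoint reached:
  node 0: 111101
  node 1: 111111
  node 2: 111100
  node 3: 010111
  node 4: 111111
  node 5: 111111
  node 6: 011110
  node 7: 111011

111111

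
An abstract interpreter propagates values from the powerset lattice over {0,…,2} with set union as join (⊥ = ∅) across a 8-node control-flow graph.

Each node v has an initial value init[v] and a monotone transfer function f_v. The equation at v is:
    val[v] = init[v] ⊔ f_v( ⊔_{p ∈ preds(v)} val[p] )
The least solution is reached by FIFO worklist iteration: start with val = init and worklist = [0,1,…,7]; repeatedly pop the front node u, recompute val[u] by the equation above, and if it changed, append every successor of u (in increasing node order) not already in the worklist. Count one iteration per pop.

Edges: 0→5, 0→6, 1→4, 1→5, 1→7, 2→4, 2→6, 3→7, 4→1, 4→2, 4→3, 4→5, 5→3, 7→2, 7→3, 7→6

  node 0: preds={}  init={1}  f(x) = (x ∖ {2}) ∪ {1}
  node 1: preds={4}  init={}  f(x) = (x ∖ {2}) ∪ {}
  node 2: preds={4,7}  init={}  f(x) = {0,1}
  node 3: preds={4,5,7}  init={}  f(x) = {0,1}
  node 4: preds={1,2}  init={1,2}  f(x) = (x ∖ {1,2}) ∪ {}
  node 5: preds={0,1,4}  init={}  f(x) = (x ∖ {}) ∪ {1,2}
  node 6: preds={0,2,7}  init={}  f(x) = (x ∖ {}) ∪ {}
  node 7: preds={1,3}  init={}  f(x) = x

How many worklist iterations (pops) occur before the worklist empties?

Iteration log — 15 steps:
  step 1. node 0  ⊔preds={}  new={1}  stable
  step 2. node 1  ⊔preds={1,2}  new={1}  old={}  +wl: 
  step 3. node 2  ⊔preds={1,2}  new={0,1}  old={}  +wl: 
  step 4. node 3  ⊔preds={1,2}  new={0,1}  old={}  +wl: 
  step 5. node 4  ⊔preds={0,1}  new={0,1,2}  old={1,2}  +wl: 1,2,3
  step 6. node 5  ⊔preds={0,1,2}  new={0,1,2}  old={}  +wl: 
  step 7. node 6  ⊔preds={0,1}  new={0,1}  old={}  +wl: 
  step 8. node 7  ⊔preds={0,1}  new={0,1}  old={}  +wl: 6
  step 9. node 1  ⊔preds={0,1,2}  new={0,1}  old={1}  +wl: 4,5,7
  step 10. node 2  ⊔preds={0,1,2}  new={0,1}  stable
  step 11. node 3  ⊔preds={0,1,2}  new={0,1}  stable
  step 12. node 6  ⊔preds={0,1}  new={0,1}  stable
  step 13. node 4  ⊔preds={0,1}  new={0,1,2}  stable
  step 14. node 5  ⊔preds={0,1,2}  new={0,1,2}  stable
  step 15. node 7  ⊔preds={0,1}  new={0,1}  stable

Least fixpoint reached:
  node 0: {1}
  node 1: {0,1}
  node 2: {0,1}
  node 3: {0,1}
  node 4: {0,1,2}
  node 5: {0,1,2}
  node 6: {0,1}
  node 7: {0,1}

15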